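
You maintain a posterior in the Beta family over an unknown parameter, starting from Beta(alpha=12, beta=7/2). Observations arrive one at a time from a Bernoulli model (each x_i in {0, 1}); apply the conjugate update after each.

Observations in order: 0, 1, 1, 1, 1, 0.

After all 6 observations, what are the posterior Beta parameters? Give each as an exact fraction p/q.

obs 1: x=0 → posterior Beta(12, 9/2)
obs 2: x=1 → posterior Beta(13, 9/2)
obs 3: x=1 → posterior Beta(14, 9/2)
obs 4: x=1 → posterior Beta(15, 9/2)
obs 5: x=1 → posterior Beta(16, 9/2)
obs 6: x=0 → posterior Beta(16, 11/2)

alpha=16, beta=11/2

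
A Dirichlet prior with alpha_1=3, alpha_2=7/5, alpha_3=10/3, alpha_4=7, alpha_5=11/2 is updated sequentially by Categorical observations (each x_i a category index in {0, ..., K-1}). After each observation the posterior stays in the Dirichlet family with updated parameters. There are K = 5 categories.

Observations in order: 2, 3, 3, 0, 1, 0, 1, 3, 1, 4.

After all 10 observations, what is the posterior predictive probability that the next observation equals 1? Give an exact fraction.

obs 1: x=2 → posterior Dirichlet(3, 7/5, 13/3, 7, 11/2)
obs 2: x=3 → posterior Dirichlet(3, 7/5, 13/3, 8, 11/2)
obs 3: x=3 → posterior Dirichlet(3, 7/5, 13/3, 9, 11/2)
obs 4: x=0 → posterior Dirichlet(4, 7/5, 13/3, 9, 11/2)
obs 5: x=1 → posterior Dirichlet(4, 12/5, 13/3, 9, 11/2)
obs 6: x=0 → posterior Dirichlet(5, 12/5, 13/3, 9, 11/2)
obs 7: x=1 → posterior Dirichlet(5, 17/5, 13/3, 9, 11/2)
obs 8: x=3 → posterior Dirichlet(5, 17/5, 13/3, 10, 11/2)
obs 9: x=1 → posterior Dirichlet(5, 22/5, 13/3, 10, 11/2)
obs 10: x=4 → posterior Dirichlet(5, 22/5, 13/3, 10, 13/2)

132/907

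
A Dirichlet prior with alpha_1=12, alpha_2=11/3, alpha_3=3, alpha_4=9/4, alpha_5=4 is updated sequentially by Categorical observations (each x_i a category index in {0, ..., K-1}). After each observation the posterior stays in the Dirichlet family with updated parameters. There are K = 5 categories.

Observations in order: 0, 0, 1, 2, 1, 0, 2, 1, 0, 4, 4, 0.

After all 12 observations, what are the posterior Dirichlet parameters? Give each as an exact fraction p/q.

alpha_1=17, alpha_2=20/3, alpha_3=5, alpha_4=9/4, alpha_5=6

obs 1: x=0 → posterior Dirichlet(13, 11/3, 3, 9/4, 4)
obs 2: x=0 → posterior Dirichlet(14, 11/3, 3, 9/4, 4)
obs 3: x=1 → posterior Dirichlet(14, 14/3, 3, 9/4, 4)
obs 4: x=2 → posterior Dirichlet(14, 14/3, 4, 9/4, 4)
obs 5: x=1 → posterior Dirichlet(14, 17/3, 4, 9/4, 4)
obs 6: x=0 → posterior Dirichlet(15, 17/3, 4, 9/4, 4)
obs 7: x=2 → posterior Dirichlet(15, 17/3, 5, 9/4, 4)
obs 8: x=1 → posterior Dirichlet(15, 20/3, 5, 9/4, 4)
obs 9: x=0 → posterior Dirichlet(16, 20/3, 5, 9/4, 4)
obs 10: x=4 → posterior Dirichlet(16, 20/3, 5, 9/4, 5)
obs 11: x=4 → posterior Dirichlet(16, 20/3, 5, 9/4, 6)
obs 12: x=0 → posterior Dirichlet(17, 20/3, 5, 9/4, 6)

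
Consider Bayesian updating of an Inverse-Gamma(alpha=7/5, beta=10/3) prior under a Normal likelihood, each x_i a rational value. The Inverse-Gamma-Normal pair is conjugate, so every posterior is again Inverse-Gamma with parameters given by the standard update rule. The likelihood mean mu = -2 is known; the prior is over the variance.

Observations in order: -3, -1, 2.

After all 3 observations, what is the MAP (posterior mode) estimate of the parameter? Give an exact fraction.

obs 1: x=-3 → posterior Inverse-Gamma(19/10, 23/6)
obs 2: x=-1 → posterior Inverse-Gamma(12/5, 13/3)
obs 3: x=2 → posterior Inverse-Gamma(29/10, 37/3)

370/117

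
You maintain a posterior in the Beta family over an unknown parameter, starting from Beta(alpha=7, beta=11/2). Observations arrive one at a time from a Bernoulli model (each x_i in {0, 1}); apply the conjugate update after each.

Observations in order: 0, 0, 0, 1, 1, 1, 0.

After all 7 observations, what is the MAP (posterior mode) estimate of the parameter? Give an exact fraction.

18/35

obs 1: x=0 → posterior Beta(7, 13/2)
obs 2: x=0 → posterior Beta(7, 15/2)
obs 3: x=0 → posterior Beta(7, 17/2)
obs 4: x=1 → posterior Beta(8, 17/2)
obs 5: x=1 → posterior Beta(9, 17/2)
obs 6: x=1 → posterior Beta(10, 17/2)
obs 7: x=0 → posterior Beta(10, 19/2)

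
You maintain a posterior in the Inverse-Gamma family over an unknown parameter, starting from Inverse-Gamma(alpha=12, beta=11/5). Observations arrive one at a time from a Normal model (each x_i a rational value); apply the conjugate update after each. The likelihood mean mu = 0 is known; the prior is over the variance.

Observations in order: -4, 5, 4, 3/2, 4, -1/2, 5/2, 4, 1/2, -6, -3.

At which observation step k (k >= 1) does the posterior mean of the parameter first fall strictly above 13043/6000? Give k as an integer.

k = 3

obs 1: x=-4 → posterior Inverse-Gamma(25/2, 51/5)
obs 2: x=5 → posterior Inverse-Gamma(13, 227/10)
obs 3: x=4 → posterior Inverse-Gamma(27/2, 307/10)
obs 4: x=3/2 → posterior Inverse-Gamma(14, 1273/40)
obs 5: x=4 → posterior Inverse-Gamma(29/2, 1593/40)
obs 6: x=-1/2 → posterior Inverse-Gamma(15, 799/20)
obs 7: x=5/2 → posterior Inverse-Gamma(31/2, 1723/40)
obs 8: x=4 → posterior Inverse-Gamma(16, 2043/40)
obs 9: x=1/2 → posterior Inverse-Gamma(33/2, 256/5)
obs 10: x=-6 → posterior Inverse-Gamma(17, 346/5)
obs 11: x=-3 → posterior Inverse-Gamma(35/2, 737/10)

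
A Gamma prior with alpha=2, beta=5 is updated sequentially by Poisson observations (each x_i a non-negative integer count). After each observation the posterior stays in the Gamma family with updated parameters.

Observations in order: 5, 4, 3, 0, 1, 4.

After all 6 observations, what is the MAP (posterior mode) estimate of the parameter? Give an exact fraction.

obs 1: x=5 → posterior Gamma(7, 6)
obs 2: x=4 → posterior Gamma(11, 7)
obs 3: x=3 → posterior Gamma(14, 8)
obs 4: x=0 → posterior Gamma(14, 9)
obs 5: x=1 → posterior Gamma(15, 10)
obs 6: x=4 → posterior Gamma(19, 11)

18/11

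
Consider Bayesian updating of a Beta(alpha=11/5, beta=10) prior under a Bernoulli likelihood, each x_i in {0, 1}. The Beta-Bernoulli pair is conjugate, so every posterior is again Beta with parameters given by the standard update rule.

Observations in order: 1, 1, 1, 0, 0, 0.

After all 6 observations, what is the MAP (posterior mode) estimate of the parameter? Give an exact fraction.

obs 1: x=1 → posterior Beta(16/5, 10)
obs 2: x=1 → posterior Beta(21/5, 10)
obs 3: x=1 → posterior Beta(26/5, 10)
obs 4: x=0 → posterior Beta(26/5, 11)
obs 5: x=0 → posterior Beta(26/5, 12)
obs 6: x=0 → posterior Beta(26/5, 13)

7/27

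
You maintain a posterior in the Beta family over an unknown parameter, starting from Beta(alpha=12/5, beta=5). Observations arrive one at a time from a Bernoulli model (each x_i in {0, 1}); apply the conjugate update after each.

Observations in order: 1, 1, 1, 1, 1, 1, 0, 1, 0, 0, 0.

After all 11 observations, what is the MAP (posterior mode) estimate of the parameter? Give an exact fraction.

obs 1: x=1 → posterior Beta(17/5, 5)
obs 2: x=1 → posterior Beta(22/5, 5)
obs 3: x=1 → posterior Beta(27/5, 5)
obs 4: x=1 → posterior Beta(32/5, 5)
obs 5: x=1 → posterior Beta(37/5, 5)
obs 6: x=1 → posterior Beta(42/5, 5)
obs 7: x=0 → posterior Beta(42/5, 6)
obs 8: x=1 → posterior Beta(47/5, 6)
obs 9: x=0 → posterior Beta(47/5, 7)
obs 10: x=0 → posterior Beta(47/5, 8)
obs 11: x=0 → posterior Beta(47/5, 9)

21/41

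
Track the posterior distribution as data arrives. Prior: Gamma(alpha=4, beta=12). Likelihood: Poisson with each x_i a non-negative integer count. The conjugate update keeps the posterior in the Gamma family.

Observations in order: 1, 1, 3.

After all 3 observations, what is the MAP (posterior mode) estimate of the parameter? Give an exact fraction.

obs 1: x=1 → posterior Gamma(5, 13)
obs 2: x=1 → posterior Gamma(6, 14)
obs 3: x=3 → posterior Gamma(9, 15)

8/15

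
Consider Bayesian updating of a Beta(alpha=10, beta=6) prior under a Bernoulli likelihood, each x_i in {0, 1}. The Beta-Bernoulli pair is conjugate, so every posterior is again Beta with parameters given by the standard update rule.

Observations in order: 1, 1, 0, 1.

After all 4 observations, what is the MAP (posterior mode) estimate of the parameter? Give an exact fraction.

2/3

obs 1: x=1 → posterior Beta(11, 6)
obs 2: x=1 → posterior Beta(12, 6)
obs 3: x=0 → posterior Beta(12, 7)
obs 4: x=1 → posterior Beta(13, 7)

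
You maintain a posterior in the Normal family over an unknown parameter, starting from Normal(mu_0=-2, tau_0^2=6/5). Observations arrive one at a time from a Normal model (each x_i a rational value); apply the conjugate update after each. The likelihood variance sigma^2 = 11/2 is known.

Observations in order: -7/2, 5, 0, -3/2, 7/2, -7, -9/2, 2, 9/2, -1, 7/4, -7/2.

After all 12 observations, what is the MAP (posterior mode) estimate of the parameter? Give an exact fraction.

-161/199

obs 1: x=-7/2 → posterior Normal(-152/67, 66/67)
obs 2: x=5 → posterior Normal(-92/79, 66/79)
obs 3: x=0 → posterior Normal(-92/91, 66/91)
obs 4: x=-3/2 → posterior Normal(-110/103, 66/103)
obs 5: x=7/2 → posterior Normal(-68/115, 66/115)
obs 6: x=-7 → posterior Normal(-152/127, 66/127)
obs 7: x=-9/2 → posterior Normal(-206/139, 66/139)
obs 8: x=2 → posterior Normal(-182/151, 66/151)
obs 9: x=9/2 → posterior Normal(-128/163, 66/163)
obs 10: x=-1 → posterior Normal(-4/5, 66/175)
obs 11: x=7/4 → posterior Normal(-7/11, 6/17)
obs 12: x=-7/2 → posterior Normal(-161/199, 66/199)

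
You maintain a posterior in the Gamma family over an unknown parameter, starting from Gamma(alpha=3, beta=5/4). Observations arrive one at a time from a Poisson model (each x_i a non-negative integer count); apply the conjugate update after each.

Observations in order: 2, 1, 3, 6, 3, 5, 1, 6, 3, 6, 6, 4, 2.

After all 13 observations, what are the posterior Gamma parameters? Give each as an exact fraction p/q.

alpha=51, beta=57/4

obs 1: x=2 → posterior Gamma(5, 9/4)
obs 2: x=1 → posterior Gamma(6, 13/4)
obs 3: x=3 → posterior Gamma(9, 17/4)
obs 4: x=6 → posterior Gamma(15, 21/4)
obs 5: x=3 → posterior Gamma(18, 25/4)
obs 6: x=5 → posterior Gamma(23, 29/4)
obs 7: x=1 → posterior Gamma(24, 33/4)
obs 8: x=6 → posterior Gamma(30, 37/4)
obs 9: x=3 → posterior Gamma(33, 41/4)
obs 10: x=6 → posterior Gamma(39, 45/4)
obs 11: x=6 → posterior Gamma(45, 49/4)
obs 12: x=4 → posterior Gamma(49, 53/4)
obs 13: x=2 → posterior Gamma(51, 57/4)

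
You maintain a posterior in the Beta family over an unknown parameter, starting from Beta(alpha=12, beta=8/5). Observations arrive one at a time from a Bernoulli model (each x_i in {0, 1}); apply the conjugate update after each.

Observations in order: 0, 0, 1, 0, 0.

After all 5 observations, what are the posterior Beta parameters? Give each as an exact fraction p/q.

obs 1: x=0 → posterior Beta(12, 13/5)
obs 2: x=0 → posterior Beta(12, 18/5)
obs 3: x=1 → posterior Beta(13, 18/5)
obs 4: x=0 → posterior Beta(13, 23/5)
obs 5: x=0 → posterior Beta(13, 28/5)

alpha=13, beta=28/5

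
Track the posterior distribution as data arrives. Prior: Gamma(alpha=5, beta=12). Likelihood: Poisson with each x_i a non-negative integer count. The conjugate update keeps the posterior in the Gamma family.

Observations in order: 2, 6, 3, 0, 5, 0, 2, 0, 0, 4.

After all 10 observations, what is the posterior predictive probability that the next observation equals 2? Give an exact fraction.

obs 1: x=2 → posterior Gamma(7, 13)
obs 2: x=6 → posterior Gamma(13, 14)
obs 3: x=3 → posterior Gamma(16, 15)
obs 4: x=0 → posterior Gamma(16, 16)
obs 5: x=5 → posterior Gamma(21, 17)
obs 6: x=0 → posterior Gamma(21, 18)
obs 7: x=2 → posterior Gamma(23, 19)
obs 8: x=0 → posterior Gamma(23, 20)
obs 9: x=0 → posterior Gamma(23, 21)
obs 10: x=4 → posterior Gamma(27, 22)

665126393832048039957523803501194379264/3091058643093537522799545838540043339063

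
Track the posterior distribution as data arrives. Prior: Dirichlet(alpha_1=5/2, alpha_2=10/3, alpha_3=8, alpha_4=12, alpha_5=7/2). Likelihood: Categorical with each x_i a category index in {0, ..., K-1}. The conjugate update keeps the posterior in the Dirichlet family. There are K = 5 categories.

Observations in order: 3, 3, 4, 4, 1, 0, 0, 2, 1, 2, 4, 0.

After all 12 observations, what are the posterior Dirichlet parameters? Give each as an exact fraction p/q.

obs 1: x=3 → posterior Dirichlet(5/2, 10/3, 8, 13, 7/2)
obs 2: x=3 → posterior Dirichlet(5/2, 10/3, 8, 14, 7/2)
obs 3: x=4 → posterior Dirichlet(5/2, 10/3, 8, 14, 9/2)
obs 4: x=4 → posterior Dirichlet(5/2, 10/3, 8, 14, 11/2)
obs 5: x=1 → posterior Dirichlet(5/2, 13/3, 8, 14, 11/2)
obs 6: x=0 → posterior Dirichlet(7/2, 13/3, 8, 14, 11/2)
obs 7: x=0 → posterior Dirichlet(9/2, 13/3, 8, 14, 11/2)
obs 8: x=2 → posterior Dirichlet(9/2, 13/3, 9, 14, 11/2)
obs 9: x=1 → posterior Dirichlet(9/2, 16/3, 9, 14, 11/2)
obs 10: x=2 → posterior Dirichlet(9/2, 16/3, 10, 14, 11/2)
obs 11: x=4 → posterior Dirichlet(9/2, 16/3, 10, 14, 13/2)
obs 12: x=0 → posterior Dirichlet(11/2, 16/3, 10, 14, 13/2)

alpha_1=11/2, alpha_2=16/3, alpha_3=10, alpha_4=14, alpha_5=13/2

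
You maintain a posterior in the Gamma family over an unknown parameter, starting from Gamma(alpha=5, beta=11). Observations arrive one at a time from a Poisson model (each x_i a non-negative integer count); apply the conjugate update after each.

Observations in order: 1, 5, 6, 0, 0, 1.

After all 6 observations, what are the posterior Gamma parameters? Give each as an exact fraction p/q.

obs 1: x=1 → posterior Gamma(6, 12)
obs 2: x=5 → posterior Gamma(11, 13)
obs 3: x=6 → posterior Gamma(17, 14)
obs 4: x=0 → posterior Gamma(17, 15)
obs 5: x=0 → posterior Gamma(17, 16)
obs 6: x=1 → posterior Gamma(18, 17)

alpha=18, beta=17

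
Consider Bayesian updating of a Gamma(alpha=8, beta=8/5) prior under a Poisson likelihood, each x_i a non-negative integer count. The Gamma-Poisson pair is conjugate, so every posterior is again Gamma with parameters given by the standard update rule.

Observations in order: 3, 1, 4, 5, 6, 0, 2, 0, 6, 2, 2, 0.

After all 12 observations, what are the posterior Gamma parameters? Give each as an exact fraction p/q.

alpha=39, beta=68/5

obs 1: x=3 → posterior Gamma(11, 13/5)
obs 2: x=1 → posterior Gamma(12, 18/5)
obs 3: x=4 → posterior Gamma(16, 23/5)
obs 4: x=5 → posterior Gamma(21, 28/5)
obs 5: x=6 → posterior Gamma(27, 33/5)
obs 6: x=0 → posterior Gamma(27, 38/5)
obs 7: x=2 → posterior Gamma(29, 43/5)
obs 8: x=0 → posterior Gamma(29, 48/5)
obs 9: x=6 → posterior Gamma(35, 53/5)
obs 10: x=2 → posterior Gamma(37, 58/5)
obs 11: x=2 → posterior Gamma(39, 63/5)
obs 12: x=0 → posterior Gamma(39, 68/5)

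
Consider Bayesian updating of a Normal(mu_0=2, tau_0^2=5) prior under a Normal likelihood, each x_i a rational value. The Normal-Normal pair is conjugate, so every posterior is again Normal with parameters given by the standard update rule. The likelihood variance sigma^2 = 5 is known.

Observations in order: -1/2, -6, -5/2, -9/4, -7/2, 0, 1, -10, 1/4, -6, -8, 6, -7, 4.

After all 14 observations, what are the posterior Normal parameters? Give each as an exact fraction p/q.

mu_0=-13/6, tau_0^2=1/3

obs 1: x=-1/2 → posterior Normal(3/4, 5/2)
obs 2: x=-6 → posterior Normal(-3/2, 5/3)
obs 3: x=-5/2 → posterior Normal(-7/4, 5/4)
obs 4: x=-9/4 → posterior Normal(-37/20, 1)
obs 5: x=-7/2 → posterior Normal(-17/8, 5/6)
obs 6: x=0 → posterior Normal(-51/28, 5/7)
obs 7: x=1 → posterior Normal(-47/32, 5/8)
obs 8: x=-10 → posterior Normal(-29/12, 5/9)
obs 9: x=1/4 → posterior Normal(-43/20, 1/2)
obs 10: x=-6 → posterior Normal(-5/2, 5/11)
obs 11: x=-8 → posterior Normal(-71/24, 5/12)
obs 12: x=6 → posterior Normal(-59/26, 5/13)
obs 13: x=-7 → posterior Normal(-73/28, 5/14)
obs 14: x=4 → posterior Normal(-13/6, 1/3)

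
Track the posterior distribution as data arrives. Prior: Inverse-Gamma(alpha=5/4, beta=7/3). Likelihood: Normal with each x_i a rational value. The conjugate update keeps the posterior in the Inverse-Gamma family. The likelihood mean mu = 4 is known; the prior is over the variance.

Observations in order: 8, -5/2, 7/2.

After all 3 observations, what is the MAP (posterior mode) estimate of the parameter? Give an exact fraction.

379/45

obs 1: x=8 → posterior Inverse-Gamma(7/4, 31/3)
obs 2: x=-5/2 → posterior Inverse-Gamma(9/4, 755/24)
obs 3: x=7/2 → posterior Inverse-Gamma(11/4, 379/12)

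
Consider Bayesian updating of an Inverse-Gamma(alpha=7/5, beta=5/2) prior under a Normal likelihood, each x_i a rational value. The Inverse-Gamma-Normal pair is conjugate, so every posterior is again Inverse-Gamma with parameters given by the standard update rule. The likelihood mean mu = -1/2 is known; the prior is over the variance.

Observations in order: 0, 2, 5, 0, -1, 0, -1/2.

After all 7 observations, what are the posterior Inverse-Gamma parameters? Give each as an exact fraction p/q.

obs 1: x=0 → posterior Inverse-Gamma(19/10, 21/8)
obs 2: x=2 → posterior Inverse-Gamma(12/5, 23/4)
obs 3: x=5 → posterior Inverse-Gamma(29/10, 167/8)
obs 4: x=0 → posterior Inverse-Gamma(17/5, 21)
obs 5: x=-1 → posterior Inverse-Gamma(39/10, 169/8)
obs 6: x=0 → posterior Inverse-Gamma(22/5, 85/4)
obs 7: x=-1/2 → posterior Inverse-Gamma(49/10, 85/4)

alpha=49/10, beta=85/4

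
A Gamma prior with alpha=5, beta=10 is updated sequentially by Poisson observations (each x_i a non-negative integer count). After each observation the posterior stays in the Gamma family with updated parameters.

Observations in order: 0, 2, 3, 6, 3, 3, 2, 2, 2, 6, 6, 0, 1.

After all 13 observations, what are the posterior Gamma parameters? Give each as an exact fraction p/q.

obs 1: x=0 → posterior Gamma(5, 11)
obs 2: x=2 → posterior Gamma(7, 12)
obs 3: x=3 → posterior Gamma(10, 13)
obs 4: x=6 → posterior Gamma(16, 14)
obs 5: x=3 → posterior Gamma(19, 15)
obs 6: x=3 → posterior Gamma(22, 16)
obs 7: x=2 → posterior Gamma(24, 17)
obs 8: x=2 → posterior Gamma(26, 18)
obs 9: x=2 → posterior Gamma(28, 19)
obs 10: x=6 → posterior Gamma(34, 20)
obs 11: x=6 → posterior Gamma(40, 21)
obs 12: x=0 → posterior Gamma(40, 22)
obs 13: x=1 → posterior Gamma(41, 23)

alpha=41, beta=23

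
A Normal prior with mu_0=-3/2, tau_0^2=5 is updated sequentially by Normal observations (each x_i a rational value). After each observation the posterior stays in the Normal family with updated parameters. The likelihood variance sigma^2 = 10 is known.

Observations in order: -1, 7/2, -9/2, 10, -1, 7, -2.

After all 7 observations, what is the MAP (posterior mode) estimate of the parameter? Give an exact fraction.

1

obs 1: x=-1 → posterior Normal(-4/3, 10/3)
obs 2: x=7/2 → posterior Normal(-1/8, 5/2)
obs 3: x=-9/2 → posterior Normal(-1, 2)
obs 4: x=10 → posterior Normal(5/6, 5/3)
obs 5: x=-1 → posterior Normal(4/7, 10/7)
obs 6: x=7 → posterior Normal(11/8, 5/4)
obs 7: x=-2 → posterior Normal(1, 10/9)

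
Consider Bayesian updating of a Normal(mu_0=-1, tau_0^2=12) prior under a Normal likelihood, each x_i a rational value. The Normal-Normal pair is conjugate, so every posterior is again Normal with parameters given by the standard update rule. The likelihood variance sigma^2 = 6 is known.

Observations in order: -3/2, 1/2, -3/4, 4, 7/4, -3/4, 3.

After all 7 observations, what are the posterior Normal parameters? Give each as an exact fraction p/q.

obs 1: x=-3/2 → posterior Normal(-4/3, 4)
obs 2: x=1/2 → posterior Normal(-3/5, 12/5)
obs 3: x=-3/4 → posterior Normal(-9/14, 12/7)
obs 4: x=4 → posterior Normal(7/18, 4/3)
obs 5: x=7/4 → posterior Normal(7/11, 12/11)
obs 6: x=-3/4 → posterior Normal(11/26, 12/13)
obs 7: x=3 → posterior Normal(23/30, 4/5)

mu_0=23/30, tau_0^2=4/5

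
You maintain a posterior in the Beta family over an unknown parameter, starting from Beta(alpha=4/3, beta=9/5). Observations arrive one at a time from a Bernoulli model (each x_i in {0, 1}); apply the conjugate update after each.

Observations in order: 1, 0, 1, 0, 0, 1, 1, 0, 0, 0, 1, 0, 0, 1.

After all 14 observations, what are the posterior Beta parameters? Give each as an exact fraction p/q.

obs 1: x=1 → posterior Beta(7/3, 9/5)
obs 2: x=0 → posterior Beta(7/3, 14/5)
obs 3: x=1 → posterior Beta(10/3, 14/5)
obs 4: x=0 → posterior Beta(10/3, 19/5)
obs 5: x=0 → posterior Beta(10/3, 24/5)
obs 6: x=1 → posterior Beta(13/3, 24/5)
obs 7: x=1 → posterior Beta(16/3, 24/5)
obs 8: x=0 → posterior Beta(16/3, 29/5)
obs 9: x=0 → posterior Beta(16/3, 34/5)
obs 10: x=0 → posterior Beta(16/3, 39/5)
obs 11: x=1 → posterior Beta(19/3, 39/5)
obs 12: x=0 → posterior Beta(19/3, 44/5)
obs 13: x=0 → posterior Beta(19/3, 49/5)
obs 14: x=1 → posterior Beta(22/3, 49/5)

alpha=22/3, beta=49/5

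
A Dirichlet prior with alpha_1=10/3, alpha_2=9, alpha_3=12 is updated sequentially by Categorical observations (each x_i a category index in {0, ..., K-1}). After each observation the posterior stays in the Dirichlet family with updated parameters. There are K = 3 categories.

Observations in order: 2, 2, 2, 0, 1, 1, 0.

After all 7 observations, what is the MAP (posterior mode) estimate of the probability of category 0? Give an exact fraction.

obs 1: x=2 → posterior Dirichlet(10/3, 9, 13)
obs 2: x=2 → posterior Dirichlet(10/3, 9, 14)
obs 3: x=2 → posterior Dirichlet(10/3, 9, 15)
obs 4: x=0 → posterior Dirichlet(13/3, 9, 15)
obs 5: x=1 → posterior Dirichlet(13/3, 10, 15)
obs 6: x=1 → posterior Dirichlet(13/3, 11, 15)
obs 7: x=0 → posterior Dirichlet(16/3, 11, 15)

13/85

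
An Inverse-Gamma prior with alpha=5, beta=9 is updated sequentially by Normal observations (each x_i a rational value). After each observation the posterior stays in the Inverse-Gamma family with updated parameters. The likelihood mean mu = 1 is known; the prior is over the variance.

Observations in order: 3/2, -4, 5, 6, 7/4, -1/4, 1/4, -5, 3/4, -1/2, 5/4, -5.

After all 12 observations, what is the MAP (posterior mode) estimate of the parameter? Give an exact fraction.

obs 1: x=3/2 → posterior Inverse-Gamma(11/2, 73/8)
obs 2: x=-4 → posterior Inverse-Gamma(6, 173/8)
obs 3: x=5 → posterior Inverse-Gamma(13/2, 237/8)
obs 4: x=6 → posterior Inverse-Gamma(7, 337/8)
obs 5: x=7/4 → posterior Inverse-Gamma(15/2, 1357/32)
obs 6: x=-1/4 → posterior Inverse-Gamma(8, 691/16)
obs 7: x=1/4 → posterior Inverse-Gamma(17/2, 1391/32)
obs 8: x=-5 → posterior Inverse-Gamma(9, 1967/32)
obs 9: x=3/4 → posterior Inverse-Gamma(19/2, 123/2)
obs 10: x=-1/2 → posterior Inverse-Gamma(10, 501/8)
obs 11: x=5/4 → posterior Inverse-Gamma(21/2, 2005/32)
obs 12: x=-5 → posterior Inverse-Gamma(11, 2581/32)

2581/384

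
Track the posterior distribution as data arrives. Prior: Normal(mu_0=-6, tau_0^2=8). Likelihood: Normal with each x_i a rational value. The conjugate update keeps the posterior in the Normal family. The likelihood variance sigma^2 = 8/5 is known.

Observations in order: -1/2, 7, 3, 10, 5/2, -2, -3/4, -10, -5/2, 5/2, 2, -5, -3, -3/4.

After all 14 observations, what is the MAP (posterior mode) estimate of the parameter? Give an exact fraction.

obs 1: x=-1/2 → posterior Normal(-17/12, 4/3)
obs 2: x=7 → posterior Normal(53/22, 8/11)
obs 3: x=3 → posterior Normal(83/32, 1/2)
obs 4: x=10 → posterior Normal(61/14, 8/21)
obs 5: x=5/2 → posterior Normal(4, 4/13)
obs 6: x=-2 → posterior Normal(94/31, 8/31)
obs 7: x=-3/4 → posterior Normal(361/144, 2/9)
obs 8: x=-10 → posterior Normal(161/164, 8/41)
obs 9: x=-5/2 → posterior Normal(111/184, 4/23)
obs 10: x=5/2 → posterior Normal(161/204, 8/51)
obs 11: x=2 → posterior Normal(201/224, 1/7)
obs 12: x=-5 → posterior Normal(101/244, 8/61)
obs 13: x=-3 → posterior Normal(41/264, 4/33)
obs 14: x=-3/4 → posterior Normal(13/142, 8/71)

13/142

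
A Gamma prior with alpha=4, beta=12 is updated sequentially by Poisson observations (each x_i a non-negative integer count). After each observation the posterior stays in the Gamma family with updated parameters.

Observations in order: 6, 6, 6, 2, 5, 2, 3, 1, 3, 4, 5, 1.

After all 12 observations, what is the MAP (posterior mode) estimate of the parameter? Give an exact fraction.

47/24

obs 1: x=6 → posterior Gamma(10, 13)
obs 2: x=6 → posterior Gamma(16, 14)
obs 3: x=6 → posterior Gamma(22, 15)
obs 4: x=2 → posterior Gamma(24, 16)
obs 5: x=5 → posterior Gamma(29, 17)
obs 6: x=2 → posterior Gamma(31, 18)
obs 7: x=3 → posterior Gamma(34, 19)
obs 8: x=1 → posterior Gamma(35, 20)
obs 9: x=3 → posterior Gamma(38, 21)
obs 10: x=4 → posterior Gamma(42, 22)
obs 11: x=5 → posterior Gamma(47, 23)
obs 12: x=1 → posterior Gamma(48, 24)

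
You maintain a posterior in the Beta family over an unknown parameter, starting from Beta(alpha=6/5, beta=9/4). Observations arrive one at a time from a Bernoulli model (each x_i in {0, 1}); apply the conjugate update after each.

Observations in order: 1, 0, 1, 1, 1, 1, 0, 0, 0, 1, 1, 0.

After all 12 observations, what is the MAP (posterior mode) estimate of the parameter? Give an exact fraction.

obs 1: x=1 → posterior Beta(11/5, 9/4)
obs 2: x=0 → posterior Beta(11/5, 13/4)
obs 3: x=1 → posterior Beta(16/5, 13/4)
obs 4: x=1 → posterior Beta(21/5, 13/4)
obs 5: x=1 → posterior Beta(26/5, 13/4)
obs 6: x=1 → posterior Beta(31/5, 13/4)
obs 7: x=0 → posterior Beta(31/5, 17/4)
obs 8: x=0 → posterior Beta(31/5, 21/4)
obs 9: x=0 → posterior Beta(31/5, 25/4)
obs 10: x=1 → posterior Beta(36/5, 25/4)
obs 11: x=1 → posterior Beta(41/5, 25/4)
obs 12: x=0 → posterior Beta(41/5, 29/4)

144/269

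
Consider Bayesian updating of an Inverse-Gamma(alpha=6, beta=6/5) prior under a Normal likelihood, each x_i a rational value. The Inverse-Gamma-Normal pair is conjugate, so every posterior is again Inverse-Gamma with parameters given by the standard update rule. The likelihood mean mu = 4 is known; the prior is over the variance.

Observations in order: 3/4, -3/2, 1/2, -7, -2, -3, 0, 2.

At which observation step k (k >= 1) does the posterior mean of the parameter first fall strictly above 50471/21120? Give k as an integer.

k = 2

obs 1: x=3/4 → posterior Inverse-Gamma(13/2, 1037/160)
obs 2: x=-3/2 → posterior Inverse-Gamma(7, 3457/160)
obs 3: x=1/2 → posterior Inverse-Gamma(15/2, 4437/160)
obs 4: x=-7 → posterior Inverse-Gamma(8, 14117/160)
obs 5: x=-2 → posterior Inverse-Gamma(17/2, 16997/160)
obs 6: x=-3 → posterior Inverse-Gamma(9, 20917/160)
obs 7: x=0 → posterior Inverse-Gamma(19/2, 22197/160)
obs 8: x=2 → posterior Inverse-Gamma(10, 22517/160)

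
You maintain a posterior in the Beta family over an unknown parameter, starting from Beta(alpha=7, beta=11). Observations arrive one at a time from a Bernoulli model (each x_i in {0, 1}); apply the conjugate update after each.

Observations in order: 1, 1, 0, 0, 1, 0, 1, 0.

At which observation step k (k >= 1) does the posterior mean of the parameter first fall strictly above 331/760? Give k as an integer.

obs 1: x=1 → posterior Beta(8, 11)
obs 2: x=1 → posterior Beta(9, 11)
obs 3: x=0 → posterior Beta(9, 12)
obs 4: x=0 → posterior Beta(9, 13)
obs 5: x=1 → posterior Beta(10, 13)
obs 6: x=0 → posterior Beta(10, 14)
obs 7: x=1 → posterior Beta(11, 14)
obs 8: x=0 → posterior Beta(11, 15)

k = 2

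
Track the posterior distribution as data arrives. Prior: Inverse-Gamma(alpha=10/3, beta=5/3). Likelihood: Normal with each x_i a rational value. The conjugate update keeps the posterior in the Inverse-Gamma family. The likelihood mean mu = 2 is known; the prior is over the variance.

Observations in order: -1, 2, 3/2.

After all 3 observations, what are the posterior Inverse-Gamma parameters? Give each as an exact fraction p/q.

alpha=29/6, beta=151/24

obs 1: x=-1 → posterior Inverse-Gamma(23/6, 37/6)
obs 2: x=2 → posterior Inverse-Gamma(13/3, 37/6)
obs 3: x=3/2 → posterior Inverse-Gamma(29/6, 151/24)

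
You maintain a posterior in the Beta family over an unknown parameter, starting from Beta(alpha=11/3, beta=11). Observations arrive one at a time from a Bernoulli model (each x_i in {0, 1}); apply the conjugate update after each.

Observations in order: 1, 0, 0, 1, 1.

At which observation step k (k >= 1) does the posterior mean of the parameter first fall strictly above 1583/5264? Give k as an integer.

k = 4

obs 1: x=1 → posterior Beta(14/3, 11)
obs 2: x=0 → posterior Beta(14/3, 12)
obs 3: x=0 → posterior Beta(14/3, 13)
obs 4: x=1 → posterior Beta(17/3, 13)
obs 5: x=1 → posterior Beta(20/3, 13)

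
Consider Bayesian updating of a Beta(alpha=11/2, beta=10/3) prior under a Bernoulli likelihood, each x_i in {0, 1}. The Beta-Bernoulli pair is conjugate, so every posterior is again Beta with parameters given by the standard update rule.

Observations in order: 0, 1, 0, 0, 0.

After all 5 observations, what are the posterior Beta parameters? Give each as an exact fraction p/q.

obs 1: x=0 → posterior Beta(11/2, 13/3)
obs 2: x=1 → posterior Beta(13/2, 13/3)
obs 3: x=0 → posterior Beta(13/2, 16/3)
obs 4: x=0 → posterior Beta(13/2, 19/3)
obs 5: x=0 → posterior Beta(13/2, 22/3)

alpha=13/2, beta=22/3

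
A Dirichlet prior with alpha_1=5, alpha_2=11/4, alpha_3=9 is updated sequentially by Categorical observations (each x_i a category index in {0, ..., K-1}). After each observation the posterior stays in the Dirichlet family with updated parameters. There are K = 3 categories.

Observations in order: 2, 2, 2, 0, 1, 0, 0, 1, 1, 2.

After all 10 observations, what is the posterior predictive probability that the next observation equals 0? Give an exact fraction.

obs 1: x=2 → posterior Dirichlet(5, 11/4, 10)
obs 2: x=2 → posterior Dirichlet(5, 11/4, 11)
obs 3: x=2 → posterior Dirichlet(5, 11/4, 12)
obs 4: x=0 → posterior Dirichlet(6, 11/4, 12)
obs 5: x=1 → posterior Dirichlet(6, 15/4, 12)
obs 6: x=0 → posterior Dirichlet(7, 15/4, 12)
obs 7: x=0 → posterior Dirichlet(8, 15/4, 12)
obs 8: x=1 → posterior Dirichlet(8, 19/4, 12)
obs 9: x=1 → posterior Dirichlet(8, 23/4, 12)
obs 10: x=2 → posterior Dirichlet(8, 23/4, 13)

32/107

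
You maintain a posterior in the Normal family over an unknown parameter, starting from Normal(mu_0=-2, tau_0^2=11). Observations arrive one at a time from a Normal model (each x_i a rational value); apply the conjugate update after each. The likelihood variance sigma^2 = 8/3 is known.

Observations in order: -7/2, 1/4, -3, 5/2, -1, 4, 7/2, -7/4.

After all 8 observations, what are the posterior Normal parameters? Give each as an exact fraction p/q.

mu_0=1/16, tau_0^2=11/34

obs 1: x=-7/2 → posterior Normal(-263/82, 88/41)
obs 2: x=1/4 → posterior Normal(-493/296, 44/37)
obs 3: x=-3 → posterior Normal(-889/428, 88/107)
obs 4: x=5/2 → posterior Normal(-559/560, 22/35)
obs 5: x=-1 → posterior Normal(-691/692, 88/173)
obs 6: x=4 → posterior Normal(-163/824, 44/103)
obs 7: x=7/2 → posterior Normal(299/956, 88/239)
obs 8: x=-7/4 → posterior Normal(1/16, 11/34)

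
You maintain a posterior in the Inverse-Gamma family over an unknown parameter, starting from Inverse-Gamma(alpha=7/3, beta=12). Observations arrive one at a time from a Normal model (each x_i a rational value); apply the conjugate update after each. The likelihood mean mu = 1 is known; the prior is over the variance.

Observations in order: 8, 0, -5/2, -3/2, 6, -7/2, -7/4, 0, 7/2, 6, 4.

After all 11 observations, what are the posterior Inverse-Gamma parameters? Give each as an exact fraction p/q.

obs 1: x=8 → posterior Inverse-Gamma(17/6, 73/2)
obs 2: x=0 → posterior Inverse-Gamma(10/3, 37)
obs 3: x=-5/2 → posterior Inverse-Gamma(23/6, 345/8)
obs 4: x=-3/2 → posterior Inverse-Gamma(13/3, 185/4)
obs 5: x=6 → posterior Inverse-Gamma(29/6, 235/4)
obs 6: x=-7/2 → posterior Inverse-Gamma(16/3, 551/8)
obs 7: x=-7/4 → posterior Inverse-Gamma(35/6, 2325/32)
obs 8: x=0 → posterior Inverse-Gamma(19/3, 2341/32)
obs 9: x=7/2 → posterior Inverse-Gamma(41/6, 2441/32)
obs 10: x=6 → posterior Inverse-Gamma(22/3, 2841/32)
obs 11: x=4 → posterior Inverse-Gamma(47/6, 2985/32)

alpha=47/6, beta=2985/32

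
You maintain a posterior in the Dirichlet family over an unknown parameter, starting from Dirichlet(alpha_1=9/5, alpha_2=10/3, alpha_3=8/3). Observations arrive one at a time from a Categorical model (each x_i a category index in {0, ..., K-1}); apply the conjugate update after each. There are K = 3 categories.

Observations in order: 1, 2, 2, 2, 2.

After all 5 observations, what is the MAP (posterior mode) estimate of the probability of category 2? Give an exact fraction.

85/147

obs 1: x=1 → posterior Dirichlet(9/5, 13/3, 8/3)
obs 2: x=2 → posterior Dirichlet(9/5, 13/3, 11/3)
obs 3: x=2 → posterior Dirichlet(9/5, 13/3, 14/3)
obs 4: x=2 → posterior Dirichlet(9/5, 13/3, 17/3)
obs 5: x=2 → posterior Dirichlet(9/5, 13/3, 20/3)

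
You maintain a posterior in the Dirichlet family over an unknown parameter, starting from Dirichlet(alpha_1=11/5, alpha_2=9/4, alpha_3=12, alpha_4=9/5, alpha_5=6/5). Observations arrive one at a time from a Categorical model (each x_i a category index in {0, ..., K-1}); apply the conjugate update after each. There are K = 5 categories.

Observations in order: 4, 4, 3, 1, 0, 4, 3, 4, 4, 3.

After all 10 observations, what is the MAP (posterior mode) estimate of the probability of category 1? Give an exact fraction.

15/163

obs 1: x=4 → posterior Dirichlet(11/5, 9/4, 12, 9/5, 11/5)
obs 2: x=4 → posterior Dirichlet(11/5, 9/4, 12, 9/5, 16/5)
obs 3: x=3 → posterior Dirichlet(11/5, 9/4, 12, 14/5, 16/5)
obs 4: x=1 → posterior Dirichlet(11/5, 13/4, 12, 14/5, 16/5)
obs 5: x=0 → posterior Dirichlet(16/5, 13/4, 12, 14/5, 16/5)
obs 6: x=4 → posterior Dirichlet(16/5, 13/4, 12, 14/5, 21/5)
obs 7: x=3 → posterior Dirichlet(16/5, 13/4, 12, 19/5, 21/5)
obs 8: x=4 → posterior Dirichlet(16/5, 13/4, 12, 19/5, 26/5)
obs 9: x=4 → posterior Dirichlet(16/5, 13/4, 12, 19/5, 31/5)
obs 10: x=3 → posterior Dirichlet(16/5, 13/4, 12, 24/5, 31/5)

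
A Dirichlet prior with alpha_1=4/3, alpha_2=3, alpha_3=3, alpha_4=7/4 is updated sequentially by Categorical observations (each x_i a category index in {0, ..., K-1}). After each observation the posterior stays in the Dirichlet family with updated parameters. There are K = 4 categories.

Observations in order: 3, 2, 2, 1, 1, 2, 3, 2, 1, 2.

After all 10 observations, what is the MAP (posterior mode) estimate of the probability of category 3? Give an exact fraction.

33/181

obs 1: x=3 → posterior Dirichlet(4/3, 3, 3, 11/4)
obs 2: x=2 → posterior Dirichlet(4/3, 3, 4, 11/4)
obs 3: x=2 → posterior Dirichlet(4/3, 3, 5, 11/4)
obs 4: x=1 → posterior Dirichlet(4/3, 4, 5, 11/4)
obs 5: x=1 → posterior Dirichlet(4/3, 5, 5, 11/4)
obs 6: x=2 → posterior Dirichlet(4/3, 5, 6, 11/4)
obs 7: x=3 → posterior Dirichlet(4/3, 5, 6, 15/4)
obs 8: x=2 → posterior Dirichlet(4/3, 5, 7, 15/4)
obs 9: x=1 → posterior Dirichlet(4/3, 6, 7, 15/4)
obs 10: x=2 → posterior Dirichlet(4/3, 6, 8, 15/4)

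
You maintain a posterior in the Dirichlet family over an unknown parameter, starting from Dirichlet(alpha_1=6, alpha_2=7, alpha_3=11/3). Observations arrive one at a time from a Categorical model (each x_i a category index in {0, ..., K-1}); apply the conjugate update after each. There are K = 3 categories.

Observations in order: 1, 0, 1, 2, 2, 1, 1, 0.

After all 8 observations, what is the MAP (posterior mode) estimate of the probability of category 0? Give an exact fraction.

obs 1: x=1 → posterior Dirichlet(6, 8, 11/3)
obs 2: x=0 → posterior Dirichlet(7, 8, 11/3)
obs 3: x=1 → posterior Dirichlet(7, 9, 11/3)
obs 4: x=2 → posterior Dirichlet(7, 9, 14/3)
obs 5: x=2 → posterior Dirichlet(7, 9, 17/3)
obs 6: x=1 → posterior Dirichlet(7, 10, 17/3)
obs 7: x=1 → posterior Dirichlet(7, 11, 17/3)
obs 8: x=0 → posterior Dirichlet(8, 11, 17/3)

21/65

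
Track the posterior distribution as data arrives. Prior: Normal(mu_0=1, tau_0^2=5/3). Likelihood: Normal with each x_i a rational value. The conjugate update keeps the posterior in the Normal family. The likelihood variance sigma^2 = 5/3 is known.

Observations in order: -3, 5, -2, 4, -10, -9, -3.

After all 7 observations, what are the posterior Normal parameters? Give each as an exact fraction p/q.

obs 1: x=-3 → posterior Normal(-1, 5/6)
obs 2: x=5 → posterior Normal(1, 5/9)
obs 3: x=-2 → posterior Normal(1/4, 5/12)
obs 4: x=4 → posterior Normal(1, 1/3)
obs 5: x=-10 → posterior Normal(-5/6, 5/18)
obs 6: x=-9 → posterior Normal(-2, 5/21)
obs 7: x=-3 → posterior Normal(-17/8, 5/24)

mu_0=-17/8, tau_0^2=5/24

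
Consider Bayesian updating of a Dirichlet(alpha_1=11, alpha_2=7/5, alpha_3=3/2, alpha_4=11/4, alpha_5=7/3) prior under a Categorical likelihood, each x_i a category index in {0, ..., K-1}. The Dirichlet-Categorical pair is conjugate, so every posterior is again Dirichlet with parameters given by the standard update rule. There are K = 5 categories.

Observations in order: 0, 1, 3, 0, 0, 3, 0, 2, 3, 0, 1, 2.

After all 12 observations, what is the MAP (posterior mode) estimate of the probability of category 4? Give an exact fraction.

80/1559

obs 1: x=0 → posterior Dirichlet(12, 7/5, 3/2, 11/4, 7/3)
obs 2: x=1 → posterior Dirichlet(12, 12/5, 3/2, 11/4, 7/3)
obs 3: x=3 → posterior Dirichlet(12, 12/5, 3/2, 15/4, 7/3)
obs 4: x=0 → posterior Dirichlet(13, 12/5, 3/2, 15/4, 7/3)
obs 5: x=0 → posterior Dirichlet(14, 12/5, 3/2, 15/4, 7/3)
obs 6: x=3 → posterior Dirichlet(14, 12/5, 3/2, 19/4, 7/3)
obs 7: x=0 → posterior Dirichlet(15, 12/5, 3/2, 19/4, 7/3)
obs 8: x=2 → posterior Dirichlet(15, 12/5, 5/2, 19/4, 7/3)
obs 9: x=3 → posterior Dirichlet(15, 12/5, 5/2, 23/4, 7/3)
obs 10: x=0 → posterior Dirichlet(16, 12/5, 5/2, 23/4, 7/3)
obs 11: x=1 → posterior Dirichlet(16, 17/5, 5/2, 23/4, 7/3)
obs 12: x=2 → posterior Dirichlet(16, 17/5, 7/2, 23/4, 7/3)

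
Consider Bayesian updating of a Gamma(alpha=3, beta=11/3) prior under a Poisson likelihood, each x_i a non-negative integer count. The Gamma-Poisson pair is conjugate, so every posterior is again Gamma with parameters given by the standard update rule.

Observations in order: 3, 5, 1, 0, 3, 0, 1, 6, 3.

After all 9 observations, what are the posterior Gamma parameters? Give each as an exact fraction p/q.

alpha=25, beta=38/3

obs 1: x=3 → posterior Gamma(6, 14/3)
obs 2: x=5 → posterior Gamma(11, 17/3)
obs 3: x=1 → posterior Gamma(12, 20/3)
obs 4: x=0 → posterior Gamma(12, 23/3)
obs 5: x=3 → posterior Gamma(15, 26/3)
obs 6: x=0 → posterior Gamma(15, 29/3)
obs 7: x=1 → posterior Gamma(16, 32/3)
obs 8: x=6 → posterior Gamma(22, 35/3)
obs 9: x=3 → posterior Gamma(25, 38/3)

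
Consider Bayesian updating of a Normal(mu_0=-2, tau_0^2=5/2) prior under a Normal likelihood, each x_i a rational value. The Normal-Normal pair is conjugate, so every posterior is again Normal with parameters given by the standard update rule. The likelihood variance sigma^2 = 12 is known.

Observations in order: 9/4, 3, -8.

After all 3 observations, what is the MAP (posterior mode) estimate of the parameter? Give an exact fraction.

-19/12

obs 1: x=9/4 → posterior Normal(-147/116, 60/29)
obs 2: x=3 → posterior Normal(-87/136, 30/17)
obs 3: x=-8 → posterior Normal(-19/12, 20/13)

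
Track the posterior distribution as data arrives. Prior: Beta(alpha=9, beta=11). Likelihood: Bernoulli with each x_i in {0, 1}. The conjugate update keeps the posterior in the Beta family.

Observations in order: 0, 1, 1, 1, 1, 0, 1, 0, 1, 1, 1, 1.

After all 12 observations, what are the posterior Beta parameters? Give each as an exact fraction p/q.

obs 1: x=0 → posterior Beta(9, 12)
obs 2: x=1 → posterior Beta(10, 12)
obs 3: x=1 → posterior Beta(11, 12)
obs 4: x=1 → posterior Beta(12, 12)
obs 5: x=1 → posterior Beta(13, 12)
obs 6: x=0 → posterior Beta(13, 13)
obs 7: x=1 → posterior Beta(14, 13)
obs 8: x=0 → posterior Beta(14, 14)
obs 9: x=1 → posterior Beta(15, 14)
obs 10: x=1 → posterior Beta(16, 14)
obs 11: x=1 → posterior Beta(17, 14)
obs 12: x=1 → posterior Beta(18, 14)

alpha=18, beta=14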